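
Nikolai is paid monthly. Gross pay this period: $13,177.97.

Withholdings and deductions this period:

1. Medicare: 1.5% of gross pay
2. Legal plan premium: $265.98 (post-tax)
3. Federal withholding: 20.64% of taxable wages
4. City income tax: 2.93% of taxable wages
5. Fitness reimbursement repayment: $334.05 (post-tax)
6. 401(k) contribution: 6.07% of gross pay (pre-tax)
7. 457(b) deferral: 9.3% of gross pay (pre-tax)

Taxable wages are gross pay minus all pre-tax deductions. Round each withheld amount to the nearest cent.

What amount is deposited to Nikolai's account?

401(k) contribution: $13,177.97 × 0.0607 = $799.90
457(b) deferral: $13,177.97 × 0.093 = $1,225.55
Pre-tax total = $799.90 + $1,225.55 = $2,025.45
Taxable wages = $13,177.97 − $2,025.45 = $11,152.52
Federal withholding: $11,152.52 × 0.2064 = $2,301.88
City income tax: $11,152.52 × 0.0293 = $326.77
Medicare: $13,177.97 × 0.015 = $197.67
Fitness reimbursement repayment: $334.05
Legal plan premium: $265.98
Total deductions = $799.90 + $1,225.55 + $2,301.88 + $326.77 + $197.67 + $334.05 + $265.98 = $5,451.80
Net pay = $13,177.97 − $5,451.80 = $7,726.17

$7,726.17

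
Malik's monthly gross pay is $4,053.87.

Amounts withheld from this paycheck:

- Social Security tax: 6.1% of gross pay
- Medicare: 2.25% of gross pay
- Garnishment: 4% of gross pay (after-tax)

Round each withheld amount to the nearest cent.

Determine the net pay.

$3,553.22

Medicare: $4,053.87 × 0.0225 = $91.21
Social Security tax: $4,053.87 × 0.061 = $247.29
Garnishment: $4,053.87 × 0.04 = $162.15
Total deductions = $91.21 + $247.29 + $162.15 = $500.65
Net pay = $4,053.87 − $500.65 = $3,553.22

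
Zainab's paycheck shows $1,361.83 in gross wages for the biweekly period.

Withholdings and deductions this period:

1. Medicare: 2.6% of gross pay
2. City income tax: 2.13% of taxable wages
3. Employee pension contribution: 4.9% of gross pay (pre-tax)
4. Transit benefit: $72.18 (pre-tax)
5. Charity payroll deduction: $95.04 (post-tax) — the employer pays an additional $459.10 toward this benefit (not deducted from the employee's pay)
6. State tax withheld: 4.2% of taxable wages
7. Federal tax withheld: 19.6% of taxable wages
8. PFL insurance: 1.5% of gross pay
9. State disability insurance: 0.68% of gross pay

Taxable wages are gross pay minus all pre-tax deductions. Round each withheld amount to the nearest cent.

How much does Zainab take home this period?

$745.68

Employee pension contribution: $1,361.83 × 0.049 = $66.73
Transit benefit: $72.18
Pre-tax total = $66.73 + $72.18 = $138.91
Taxable wages = $1,361.83 − $138.91 = $1,222.92
State tax withheld: $1,222.92 × 0.042 = $51.36
Federal tax withheld: $1,222.92 × 0.196 = $239.69
City income tax: $1,222.92 × 0.0213 = $26.05
State disability insurance: $1,361.83 × 0.0068 = $9.26
Medicare: $1,361.83 × 0.026 = $35.41
PFL insurance: $1,361.83 × 0.015 = $20.43
Charity payroll deduction: $95.04
(Employer's $459.10 toward charity payroll deduction is not withheld from the employee.)
Total deductions = $66.73 + $72.18 + $51.36 + $239.69 + $26.05 + $9.26 + $35.41 + $20.43 + $95.04 = $616.15
Net pay = $1,361.83 − $616.15 = $745.68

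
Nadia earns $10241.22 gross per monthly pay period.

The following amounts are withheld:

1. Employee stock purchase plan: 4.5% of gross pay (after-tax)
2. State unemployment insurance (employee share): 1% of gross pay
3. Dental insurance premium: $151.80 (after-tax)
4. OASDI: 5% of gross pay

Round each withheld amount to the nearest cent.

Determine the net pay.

OASDI: $10241.22 × 0.05 = $512.06
State unemployment insurance (employee share): $10241.22 × 0.01 = $102.41
Dental insurance premium: $151.80
Employee stock purchase plan: $10241.22 × 0.045 = $460.85
Total deductions = $512.06 + $102.41 + $151.80 + $460.85 = $1227.12
Net pay = $10241.22 − $1227.12 = $9014.10

$9014.10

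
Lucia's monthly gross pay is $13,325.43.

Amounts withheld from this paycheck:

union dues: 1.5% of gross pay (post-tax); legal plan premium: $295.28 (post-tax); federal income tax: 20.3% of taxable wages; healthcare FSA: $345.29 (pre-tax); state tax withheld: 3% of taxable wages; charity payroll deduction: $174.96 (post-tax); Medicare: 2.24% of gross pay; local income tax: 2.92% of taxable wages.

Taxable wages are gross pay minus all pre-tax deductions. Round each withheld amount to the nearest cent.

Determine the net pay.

$8,608.14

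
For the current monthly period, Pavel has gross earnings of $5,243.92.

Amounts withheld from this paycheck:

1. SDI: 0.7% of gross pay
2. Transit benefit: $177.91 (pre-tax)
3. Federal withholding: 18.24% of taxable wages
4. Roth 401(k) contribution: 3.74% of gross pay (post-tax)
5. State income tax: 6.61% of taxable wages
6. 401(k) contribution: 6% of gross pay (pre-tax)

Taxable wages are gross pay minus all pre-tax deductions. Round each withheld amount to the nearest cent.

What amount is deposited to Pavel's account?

$3,337.82

401(k) contribution: $5,243.92 × 0.06 = $314.64
Transit benefit: $177.91
Pre-tax total = $314.64 + $177.91 = $492.55
Taxable wages = $5,243.92 − $492.55 = $4,751.37
State income tax: $4,751.37 × 0.0661 = $314.07
Federal withholding: $4,751.37 × 0.1824 = $866.65
SDI: $5,243.92 × 0.007 = $36.71
Roth 401(k) contribution: $5,243.92 × 0.0374 = $196.12
Total deductions = $314.64 + $177.91 + $314.07 + $866.65 + $36.71 + $196.12 = $1,906.10
Net pay = $5,243.92 − $1,906.10 = $3,337.82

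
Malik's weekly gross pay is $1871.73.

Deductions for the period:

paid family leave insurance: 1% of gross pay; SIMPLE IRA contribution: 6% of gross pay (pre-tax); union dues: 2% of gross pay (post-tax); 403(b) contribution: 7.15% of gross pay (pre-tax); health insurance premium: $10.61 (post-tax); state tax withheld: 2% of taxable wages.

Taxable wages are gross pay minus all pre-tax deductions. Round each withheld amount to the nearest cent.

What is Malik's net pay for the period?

403(b) contribution: $1871.73 × 0.0715 = $133.83
SIMPLE IRA contribution: $1871.73 × 0.06 = $112.30
Pre-tax total = $133.83 + $112.30 = $246.13
Taxable wages = $1871.73 − $246.13 = $1625.60
State tax withheld: $1625.60 × 0.02 = $32.51
Paid family leave insurance: $1871.73 × 0.01 = $18.72
Health insurance premium: $10.61
Union dues: $1871.73 × 0.02 = $37.43
Total deductions = $133.83 + $112.30 + $32.51 + $18.72 + $10.61 + $37.43 = $345.40
Net pay = $1871.73 − $345.40 = $1526.33

$1526.33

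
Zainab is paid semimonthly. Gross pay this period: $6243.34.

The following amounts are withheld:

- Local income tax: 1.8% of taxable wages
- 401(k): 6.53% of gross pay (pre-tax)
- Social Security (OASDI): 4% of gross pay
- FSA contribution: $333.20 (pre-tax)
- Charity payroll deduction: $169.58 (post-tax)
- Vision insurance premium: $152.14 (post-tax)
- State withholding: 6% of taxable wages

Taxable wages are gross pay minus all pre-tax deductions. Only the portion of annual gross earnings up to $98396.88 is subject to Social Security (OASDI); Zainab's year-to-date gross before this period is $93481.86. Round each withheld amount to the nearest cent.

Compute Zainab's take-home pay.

$4554.94

401(k): $6243.34 × 0.0653 = $407.69
FSA contribution: $333.20
Pre-tax total = $407.69 + $333.20 = $740.89
Taxable wages = $6243.34 − $740.89 = $5502.45
State withholding: $5502.45 × 0.06 = $330.15
Local income tax: $5502.45 × 0.018 = $99.04
Social Security (OASDI): only $98396.88 − $93481.86 = $4915.02 of this check is subject → $4915.02 × 0.04 = $196.60
Charity payroll deduction: $169.58
Vision insurance premium: $152.14
Total deductions = $407.69 + $333.20 + $330.15 + $99.04 + $196.60 + $169.58 + $152.14 = $1688.40
Net pay = $6243.34 − $1688.40 = $4554.94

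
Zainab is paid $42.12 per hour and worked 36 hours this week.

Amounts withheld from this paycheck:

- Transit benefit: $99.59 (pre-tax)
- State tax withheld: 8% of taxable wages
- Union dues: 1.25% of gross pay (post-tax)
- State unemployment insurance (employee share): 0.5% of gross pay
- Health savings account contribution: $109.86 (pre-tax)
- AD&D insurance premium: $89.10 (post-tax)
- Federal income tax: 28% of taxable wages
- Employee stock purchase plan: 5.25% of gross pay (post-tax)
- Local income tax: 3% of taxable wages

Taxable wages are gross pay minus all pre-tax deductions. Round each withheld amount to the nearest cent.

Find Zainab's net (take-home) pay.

Gross pay: 36 × $42.12 = $1,516.32
Health savings account contribution: $109.86
Transit benefit: $99.59
Pre-tax total = $109.86 + $99.59 = $209.45
Taxable wages = $1,516.32 − $209.45 = $1,306.87
Local income tax: $1,306.87 × 0.03 = $39.21
State tax withheld: $1,306.87 × 0.08 = $104.55
Federal income tax: $1,306.87 × 0.28 = $365.92
State unemployment insurance (employee share): $1,516.32 × 0.005 = $7.58
Union dues: $1,516.32 × 0.0125 = $18.95
AD&D insurance premium: $89.10
Employee stock purchase plan: $1,516.32 × 0.0525 = $79.61
Total deductions = $109.86 + $99.59 + $39.21 + $104.55 + $365.92 + $7.58 + $18.95 + $89.10 + $79.61 = $914.37
Net pay = $1,516.32 − $914.37 = $601.95

$601.95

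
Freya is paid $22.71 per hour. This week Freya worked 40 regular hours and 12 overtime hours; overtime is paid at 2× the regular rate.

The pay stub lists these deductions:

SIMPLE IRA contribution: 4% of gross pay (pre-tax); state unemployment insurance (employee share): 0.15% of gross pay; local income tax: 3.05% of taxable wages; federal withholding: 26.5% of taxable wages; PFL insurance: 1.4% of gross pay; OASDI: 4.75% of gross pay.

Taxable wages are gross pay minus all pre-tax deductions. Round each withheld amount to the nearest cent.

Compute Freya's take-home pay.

Regular pay: 40 × $22.71 = $908.40
Overtime pay: 12 × $22.71 × 2 = $545.04
Gross pay = $908.40 + $545.04 = $1,453.44
SIMPLE IRA contribution: $1,453.44 × 0.04 = $58.14
Taxable wages = $1,453.44 − $58.14 = $1,395.30
Federal withholding: $1,395.30 × 0.265 = $369.75
Local income tax: $1,395.30 × 0.0305 = $42.56
PFL insurance: $1,453.44 × 0.014 = $20.35
OASDI: $1,453.44 × 0.0475 = $69.04
State unemployment insurance (employee share): $1,453.44 × 0.0015 = $2.18
Total deductions = $58.14 + $369.75 + $42.56 + $20.35 + $69.04 + $2.18 = $562.02
Net pay = $1,453.44 − $562.02 = $891.42

$891.42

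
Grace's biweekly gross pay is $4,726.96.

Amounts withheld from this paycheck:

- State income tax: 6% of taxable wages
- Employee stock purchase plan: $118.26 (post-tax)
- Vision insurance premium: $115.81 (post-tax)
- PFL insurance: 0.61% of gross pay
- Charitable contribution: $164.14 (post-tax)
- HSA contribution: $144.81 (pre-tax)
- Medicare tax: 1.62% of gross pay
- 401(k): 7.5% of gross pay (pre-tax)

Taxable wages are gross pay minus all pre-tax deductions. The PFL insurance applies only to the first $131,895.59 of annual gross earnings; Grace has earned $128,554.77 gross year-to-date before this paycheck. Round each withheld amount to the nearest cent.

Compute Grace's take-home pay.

$3,478.80

401(k): $4,726.96 × 0.075 = $354.52
HSA contribution: $144.81
Pre-tax total = $354.52 + $144.81 = $499.33
Taxable wages = $4,726.96 − $499.33 = $4,227.63
State income tax: $4,227.63 × 0.06 = $253.66
Medicare tax: $4,726.96 × 0.0162 = $76.58
PFL insurance: only $131,895.59 − $128,554.77 = $3,340.82 of this check is subject → $3,340.82 × 0.0061 = $20.38
Vision insurance premium: $115.81
Employee stock purchase plan: $118.26
Charitable contribution: $164.14
Total deductions = $354.52 + $144.81 + $253.66 + $76.58 + $20.38 + $115.81 + $118.26 + $164.14 = $1,248.16
Net pay = $4,726.96 − $1,248.16 = $3,478.80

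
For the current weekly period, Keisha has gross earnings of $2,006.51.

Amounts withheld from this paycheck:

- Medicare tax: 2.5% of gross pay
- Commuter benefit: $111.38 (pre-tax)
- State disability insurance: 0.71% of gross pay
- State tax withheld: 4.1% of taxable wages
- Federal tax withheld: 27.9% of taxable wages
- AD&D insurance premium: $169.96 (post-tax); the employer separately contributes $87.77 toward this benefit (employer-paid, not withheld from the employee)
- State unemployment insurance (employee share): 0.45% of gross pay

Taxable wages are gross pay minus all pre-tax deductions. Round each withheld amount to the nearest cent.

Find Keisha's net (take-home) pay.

Commuter benefit: $111.38
Taxable wages = $2,006.51 − $111.38 = $1,895.13
State tax withheld: $1,895.13 × 0.041 = $77.70
Federal tax withheld: $1,895.13 × 0.279 = $528.74
State disability insurance: $2,006.51 × 0.0071 = $14.25
State unemployment insurance (employee share): $2,006.51 × 0.0045 = $9.03
Medicare tax: $2,006.51 × 0.025 = $50.16
AD&D insurance premium: $169.96
(Employer's $87.77 toward AD&D insurance premium is not withheld from the employee.)
Total deductions = $111.38 + $77.70 + $528.74 + $14.25 + $9.03 + $50.16 + $169.96 = $961.22
Net pay = $2,006.51 − $961.22 = $1,045.29

$1,045.29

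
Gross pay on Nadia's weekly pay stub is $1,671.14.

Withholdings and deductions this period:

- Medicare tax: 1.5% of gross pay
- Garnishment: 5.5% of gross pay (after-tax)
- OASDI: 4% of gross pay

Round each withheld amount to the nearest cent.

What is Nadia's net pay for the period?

$1,487.31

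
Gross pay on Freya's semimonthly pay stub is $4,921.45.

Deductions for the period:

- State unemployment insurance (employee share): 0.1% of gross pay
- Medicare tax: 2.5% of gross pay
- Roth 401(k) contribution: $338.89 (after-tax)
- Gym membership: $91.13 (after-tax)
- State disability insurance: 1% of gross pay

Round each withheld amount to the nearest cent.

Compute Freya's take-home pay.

$4,314.26

State disability insurance: $4,921.45 × 0.01 = $49.21
Medicare tax: $4,921.45 × 0.025 = $123.04
State unemployment insurance (employee share): $4,921.45 × 0.001 = $4.92
Gym membership: $91.13
Roth 401(k) contribution: $338.89
Total deductions = $49.21 + $123.04 + $4.92 + $91.13 + $338.89 = $607.19
Net pay = $4,921.45 − $607.19 = $4,314.26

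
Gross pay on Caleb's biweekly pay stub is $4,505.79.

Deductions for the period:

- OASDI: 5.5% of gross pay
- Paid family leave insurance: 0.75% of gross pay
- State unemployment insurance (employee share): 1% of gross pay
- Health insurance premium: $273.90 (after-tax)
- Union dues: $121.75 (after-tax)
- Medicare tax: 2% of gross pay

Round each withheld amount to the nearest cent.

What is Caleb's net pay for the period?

OASDI: $4,505.79 × 0.055 = $247.82
Paid family leave insurance: $4,505.79 × 0.0075 = $33.79
State unemployment insurance (employee share): $4,505.79 × 0.01 = $45.06
Medicare tax: $4,505.79 × 0.02 = $90.12
Union dues: $121.75
Health insurance premium: $273.90
Total deductions = $247.82 + $33.79 + $45.06 + $90.12 + $121.75 + $273.90 = $812.44
Net pay = $4,505.79 − $812.44 = $3,693.35

$3,693.35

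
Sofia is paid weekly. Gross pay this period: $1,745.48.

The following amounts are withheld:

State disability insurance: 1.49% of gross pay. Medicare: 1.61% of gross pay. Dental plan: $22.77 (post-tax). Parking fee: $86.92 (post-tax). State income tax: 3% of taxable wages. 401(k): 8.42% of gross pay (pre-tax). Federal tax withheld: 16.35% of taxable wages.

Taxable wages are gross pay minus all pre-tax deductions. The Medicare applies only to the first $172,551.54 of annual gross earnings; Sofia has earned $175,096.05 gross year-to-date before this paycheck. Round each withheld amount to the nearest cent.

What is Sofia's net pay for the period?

$1,153.49

401(k): $1,745.48 × 0.0842 = $146.97
Taxable wages = $1,745.48 − $146.97 = $1,598.51
Federal tax withheld: $1,598.51 × 0.1635 = $261.36
State income tax: $1,598.51 × 0.03 = $47.96
Medicare: annual cap $172,551.54 already reached (YTD $175,096.05), so $0.00
State disability insurance: $1,745.48 × 0.0149 = $26.01
Parking fee: $86.92
Dental plan: $22.77
Total deductions = $146.97 + $261.36 + $47.96 + $0.00 + $26.01 + $86.92 + $22.77 = $591.99
Net pay = $1,745.48 − $591.99 = $1,153.49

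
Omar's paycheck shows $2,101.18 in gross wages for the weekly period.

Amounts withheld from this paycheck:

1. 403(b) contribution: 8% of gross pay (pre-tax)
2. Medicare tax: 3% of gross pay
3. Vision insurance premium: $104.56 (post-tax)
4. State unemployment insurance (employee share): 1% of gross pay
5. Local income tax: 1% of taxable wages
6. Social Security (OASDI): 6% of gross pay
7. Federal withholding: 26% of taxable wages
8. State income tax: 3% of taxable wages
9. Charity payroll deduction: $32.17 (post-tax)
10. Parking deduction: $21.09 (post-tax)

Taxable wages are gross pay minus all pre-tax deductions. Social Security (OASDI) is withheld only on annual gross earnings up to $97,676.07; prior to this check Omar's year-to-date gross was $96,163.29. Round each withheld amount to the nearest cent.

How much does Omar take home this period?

$1,020.53

403(b) contribution: $2,101.18 × 0.08 = $168.09
Taxable wages = $2,101.18 − $168.09 = $1,933.09
Local income tax: $1,933.09 × 0.01 = $19.33
State income tax: $1,933.09 × 0.03 = $57.99
Federal withholding: $1,933.09 × 0.26 = $502.60
State unemployment insurance (employee share): $2,101.18 × 0.01 = $21.01
Medicare tax: $2,101.18 × 0.03 = $63.04
Social Security (OASDI): only $97,676.07 − $96,163.29 = $1,512.78 of this check is subject → $1,512.78 × 0.06 = $90.77
Charity payroll deduction: $32.17
Parking deduction: $21.09
Vision insurance premium: $104.56
Total deductions = $168.09 + $19.33 + $57.99 + $502.60 + $21.01 + $63.04 + $90.77 + $32.17 + $21.09 + $104.56 = $1,080.65
Net pay = $2,101.18 − $1,080.65 = $1,020.53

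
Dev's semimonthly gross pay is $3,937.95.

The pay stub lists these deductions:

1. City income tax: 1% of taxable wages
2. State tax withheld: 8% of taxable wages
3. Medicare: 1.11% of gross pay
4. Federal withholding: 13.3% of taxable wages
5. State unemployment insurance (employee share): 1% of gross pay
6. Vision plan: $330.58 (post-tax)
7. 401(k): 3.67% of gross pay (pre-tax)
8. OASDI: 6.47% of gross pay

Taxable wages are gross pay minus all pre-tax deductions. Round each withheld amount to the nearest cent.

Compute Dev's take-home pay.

401(k): $3,937.95 × 0.0367 = $144.52
Taxable wages = $3,937.95 − $144.52 = $3,793.43
City income tax: $3,793.43 × 0.01 = $37.93
State tax withheld: $3,793.43 × 0.08 = $303.47
Federal withholding: $3,793.43 × 0.133 = $504.53
Medicare: $3,937.95 × 0.0111 = $43.71
OASDI: $3,937.95 × 0.0647 = $254.79
State unemployment insurance (employee share): $3,937.95 × 0.01 = $39.38
Vision plan: $330.58
Total deductions = $144.52 + $37.93 + $303.47 + $504.53 + $43.71 + $254.79 + $39.38 + $330.58 = $1,658.91
Net pay = $3,937.95 − $1,658.91 = $2,279.04

$2,279.04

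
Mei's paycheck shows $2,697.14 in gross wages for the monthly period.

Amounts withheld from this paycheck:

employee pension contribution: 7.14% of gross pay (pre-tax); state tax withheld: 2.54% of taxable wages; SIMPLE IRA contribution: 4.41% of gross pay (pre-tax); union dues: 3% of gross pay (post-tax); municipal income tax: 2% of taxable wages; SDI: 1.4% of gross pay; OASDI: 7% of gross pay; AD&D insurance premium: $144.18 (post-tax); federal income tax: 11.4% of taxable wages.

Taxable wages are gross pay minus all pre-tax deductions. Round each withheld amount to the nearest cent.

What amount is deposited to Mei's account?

SIMPLE IRA contribution: $2,697.14 × 0.0441 = $118.94
Employee pension contribution: $2,697.14 × 0.0714 = $192.58
Pre-tax total = $118.94 + $192.58 = $311.52
Taxable wages = $2,697.14 − $311.52 = $2,385.62
Federal income tax: $2,385.62 × 0.114 = $271.96
State tax withheld: $2,385.62 × 0.0254 = $60.59
Municipal income tax: $2,385.62 × 0.02 = $47.71
SDI: $2,697.14 × 0.014 = $37.76
OASDI: $2,697.14 × 0.07 = $188.80
AD&D insurance premium: $144.18
Union dues: $2,697.14 × 0.03 = $80.91
Total deductions = $118.94 + $192.58 + $271.96 + $60.59 + $47.71 + $37.76 + $188.80 + $144.18 + $80.91 = $1,143.43
Net pay = $2,697.14 − $1,143.43 = $1,553.71

$1,553.71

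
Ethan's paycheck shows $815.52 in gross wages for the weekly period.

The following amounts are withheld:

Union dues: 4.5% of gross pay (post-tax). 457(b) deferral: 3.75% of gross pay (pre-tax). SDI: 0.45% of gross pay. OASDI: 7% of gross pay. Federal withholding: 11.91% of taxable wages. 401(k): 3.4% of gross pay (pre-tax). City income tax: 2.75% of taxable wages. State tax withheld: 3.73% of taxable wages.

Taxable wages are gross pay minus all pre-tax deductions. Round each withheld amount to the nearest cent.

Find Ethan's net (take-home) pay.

457(b) deferral: $815.52 × 0.0375 = $30.58
401(k): $815.52 × 0.034 = $27.73
Pre-tax total = $30.58 + $27.73 = $58.31
Taxable wages = $815.52 − $58.31 = $757.21
State tax withheld: $757.21 × 0.0373 = $28.24
Federal withholding: $757.21 × 0.1191 = $90.18
City income tax: $757.21 × 0.0275 = $20.82
OASDI: $815.52 × 0.07 = $57.09
SDI: $815.52 × 0.0045 = $3.67
Union dues: $815.52 × 0.045 = $36.70
Total deductions = $30.58 + $27.73 + $28.24 + $90.18 + $20.82 + $57.09 + $3.67 + $36.70 = $295.01
Net pay = $815.52 − $295.01 = $520.51

$520.51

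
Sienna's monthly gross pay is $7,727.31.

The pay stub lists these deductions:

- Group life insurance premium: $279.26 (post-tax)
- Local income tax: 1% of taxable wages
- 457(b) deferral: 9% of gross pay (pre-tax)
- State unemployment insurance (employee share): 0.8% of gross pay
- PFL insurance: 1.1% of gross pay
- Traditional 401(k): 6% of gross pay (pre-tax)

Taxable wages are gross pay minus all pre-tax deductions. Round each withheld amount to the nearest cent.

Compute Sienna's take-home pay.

$6,076.45

Traditional 401(k): $7,727.31 × 0.06 = $463.64
457(b) deferral: $7,727.31 × 0.09 = $695.46
Pre-tax total = $463.64 + $695.46 = $1,159.10
Taxable wages = $7,727.31 − $1,159.10 = $6,568.21
Local income tax: $6,568.21 × 0.01 = $65.68
State unemployment insurance (employee share): $7,727.31 × 0.008 = $61.82
PFL insurance: $7,727.31 × 0.011 = $85.00
Group life insurance premium: $279.26
Total deductions = $463.64 + $695.46 + $65.68 + $61.82 + $85.00 + $279.26 = $1,650.86
Net pay = $7,727.31 − $1,650.86 = $6,076.45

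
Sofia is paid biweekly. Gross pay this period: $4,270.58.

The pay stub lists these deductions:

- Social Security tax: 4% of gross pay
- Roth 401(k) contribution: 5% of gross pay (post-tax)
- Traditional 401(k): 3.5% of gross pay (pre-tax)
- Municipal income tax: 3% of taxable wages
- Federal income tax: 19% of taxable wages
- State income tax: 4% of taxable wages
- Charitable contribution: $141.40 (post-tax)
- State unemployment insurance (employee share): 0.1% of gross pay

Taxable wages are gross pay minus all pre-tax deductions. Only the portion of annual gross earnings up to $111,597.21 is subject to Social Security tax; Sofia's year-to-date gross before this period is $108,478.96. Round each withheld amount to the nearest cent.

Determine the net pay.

$2,565.70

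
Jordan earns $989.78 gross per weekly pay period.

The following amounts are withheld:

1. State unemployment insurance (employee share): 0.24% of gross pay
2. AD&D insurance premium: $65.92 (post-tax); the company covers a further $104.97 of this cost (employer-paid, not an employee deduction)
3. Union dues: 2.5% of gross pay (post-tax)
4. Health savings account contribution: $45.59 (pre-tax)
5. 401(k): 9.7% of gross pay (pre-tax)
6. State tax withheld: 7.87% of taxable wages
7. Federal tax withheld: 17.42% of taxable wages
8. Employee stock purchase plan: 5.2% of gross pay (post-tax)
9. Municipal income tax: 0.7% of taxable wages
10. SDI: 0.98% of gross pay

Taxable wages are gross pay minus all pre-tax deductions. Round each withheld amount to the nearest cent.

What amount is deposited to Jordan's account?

$473.53

401(k): $989.78 × 0.097 = $96.01
Health savings account contribution: $45.59
Pre-tax total = $96.01 + $45.59 = $141.60
Taxable wages = $989.78 − $141.60 = $848.18
State tax withheld: $848.18 × 0.0787 = $66.75
Federal tax withheld: $848.18 × 0.1742 = $147.75
Municipal income tax: $848.18 × 0.007 = $5.94
State unemployment insurance (employee share): $989.78 × 0.0024 = $2.38
SDI: $989.78 × 0.0098 = $9.70
Employee stock purchase plan: $989.78 × 0.052 = $51.47
AD&D insurance premium: $65.92
Union dues: $989.78 × 0.025 = $24.74
(Employer's $104.97 toward AD&D insurance premium is not withheld from the employee.)
Total deductions = $96.01 + $45.59 + $66.75 + $147.75 + $5.94 + $2.38 + $9.70 + $51.47 + $65.92 + $24.74 = $516.25
Net pay = $989.78 − $516.25 = $473.53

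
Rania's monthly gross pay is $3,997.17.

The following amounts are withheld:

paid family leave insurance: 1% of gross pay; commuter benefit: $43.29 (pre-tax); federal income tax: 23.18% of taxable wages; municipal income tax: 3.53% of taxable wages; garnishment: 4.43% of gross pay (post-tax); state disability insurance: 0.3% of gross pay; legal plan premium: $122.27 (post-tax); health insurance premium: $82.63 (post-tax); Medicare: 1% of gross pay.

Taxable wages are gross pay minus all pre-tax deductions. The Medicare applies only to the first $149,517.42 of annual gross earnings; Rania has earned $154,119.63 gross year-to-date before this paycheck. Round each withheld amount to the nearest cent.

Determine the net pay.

$2,463.87

Commuter benefit: $43.29
Taxable wages = $3,997.17 − $43.29 = $3,953.88
Federal income tax: $3,953.88 × 0.2318 = $916.51
Municipal income tax: $3,953.88 × 0.0353 = $139.57
State disability insurance: $3,997.17 × 0.003 = $11.99
Medicare: annual cap $149,517.42 already reached (YTD $154,119.63), so $0.00
Paid family leave insurance: $3,997.17 × 0.01 = $39.97
Legal plan premium: $122.27
Garnishment: $3,997.17 × 0.0443 = $177.07
Health insurance premium: $82.63
Total deductions = $43.29 + $916.51 + $139.57 + $11.99 + $0.00 + $39.97 + $122.27 + $177.07 + $82.63 = $1,533.30
Net pay = $3,997.17 − $1,533.30 = $2,463.87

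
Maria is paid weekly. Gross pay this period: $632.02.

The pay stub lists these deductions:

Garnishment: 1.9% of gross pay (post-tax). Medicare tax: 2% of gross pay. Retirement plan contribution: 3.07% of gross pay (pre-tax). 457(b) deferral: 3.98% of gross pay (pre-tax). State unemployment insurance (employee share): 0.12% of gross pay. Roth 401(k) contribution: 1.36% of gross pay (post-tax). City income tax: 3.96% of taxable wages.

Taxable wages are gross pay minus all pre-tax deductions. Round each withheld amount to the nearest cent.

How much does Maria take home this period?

$530.20

457(b) deferral: $632.02 × 0.0398 = $25.15
Retirement plan contribution: $632.02 × 0.0307 = $19.40
Pre-tax total = $25.15 + $19.40 = $44.55
Taxable wages = $632.02 − $44.55 = $587.47
City income tax: $587.47 × 0.0396 = $23.26
State unemployment insurance (employee share): $632.02 × 0.0012 = $0.76
Medicare tax: $632.02 × 0.02 = $12.64
Garnishment: $632.02 × 0.019 = $12.01
Roth 401(k) contribution: $632.02 × 0.0136 = $8.60
Total deductions = $25.15 + $19.40 + $23.26 + $0.76 + $12.64 + $12.01 + $8.60 = $101.82
Net pay = $632.02 − $101.82 = $530.20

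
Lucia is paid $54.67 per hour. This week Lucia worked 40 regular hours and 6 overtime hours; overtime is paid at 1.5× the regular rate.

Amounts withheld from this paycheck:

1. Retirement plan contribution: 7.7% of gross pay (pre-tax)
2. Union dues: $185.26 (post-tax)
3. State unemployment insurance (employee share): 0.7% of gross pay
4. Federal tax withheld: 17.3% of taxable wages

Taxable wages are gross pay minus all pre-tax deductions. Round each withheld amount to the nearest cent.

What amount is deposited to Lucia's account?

$1,840.80

Regular pay: 40 × $54.67 = $2,186.80
Overtime pay: 6 × $54.67 × 1.5 = $492.03
Gross pay = $2,186.80 + $492.03 = $2,678.83
Retirement plan contribution: $2,678.83 × 0.077 = $206.27
Taxable wages = $2,678.83 − $206.27 = $2,472.56
Federal tax withheld: $2,472.56 × 0.173 = $427.75
State unemployment insurance (employee share): $2,678.83 × 0.007 = $18.75
Union dues: $185.26
Total deductions = $206.27 + $427.75 + $18.75 + $185.26 = $838.03
Net pay = $2,678.83 − $838.03 = $1,840.80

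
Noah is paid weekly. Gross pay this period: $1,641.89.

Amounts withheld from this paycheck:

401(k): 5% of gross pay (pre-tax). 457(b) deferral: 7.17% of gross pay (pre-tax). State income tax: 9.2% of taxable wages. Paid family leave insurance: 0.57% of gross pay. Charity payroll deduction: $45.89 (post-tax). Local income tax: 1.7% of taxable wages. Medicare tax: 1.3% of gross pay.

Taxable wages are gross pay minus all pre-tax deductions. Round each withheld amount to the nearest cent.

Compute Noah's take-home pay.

401(k): $1,641.89 × 0.05 = $82.09
457(b) deferral: $1,641.89 × 0.0717 = $117.72
Pre-tax total = $82.09 + $117.72 = $199.81
Taxable wages = $1,641.89 − $199.81 = $1,442.08
Local income tax: $1,442.08 × 0.017 = $24.52
State income tax: $1,442.08 × 0.092 = $132.67
Paid family leave insurance: $1,641.89 × 0.0057 = $9.36
Medicare tax: $1,641.89 × 0.013 = $21.34
Charity payroll deduction: $45.89
Total deductions = $82.09 + $117.72 + $24.52 + $132.67 + $9.36 + $21.34 + $45.89 = $433.59
Net pay = $1,641.89 − $433.59 = $1,208.30

$1,208.30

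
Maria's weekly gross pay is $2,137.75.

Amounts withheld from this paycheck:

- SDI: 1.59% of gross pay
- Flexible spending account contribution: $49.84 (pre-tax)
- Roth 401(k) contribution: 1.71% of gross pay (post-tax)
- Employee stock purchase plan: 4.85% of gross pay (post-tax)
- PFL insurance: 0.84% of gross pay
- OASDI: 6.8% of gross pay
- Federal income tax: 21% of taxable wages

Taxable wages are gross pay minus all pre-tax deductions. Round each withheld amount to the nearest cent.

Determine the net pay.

$1,311.89

Flexible spending account contribution: $49.84
Taxable wages = $2,137.75 − $49.84 = $2,087.91
Federal income tax: $2,087.91 × 0.21 = $438.46
OASDI: $2,137.75 × 0.068 = $145.37
PFL insurance: $2,137.75 × 0.0084 = $17.96
SDI: $2,137.75 × 0.0159 = $33.99
Roth 401(k) contribution: $2,137.75 × 0.0171 = $36.56
Employee stock purchase plan: $2,137.75 × 0.0485 = $103.68
Total deductions = $49.84 + $438.46 + $145.37 + $17.96 + $33.99 + $36.56 + $103.68 = $825.86
Net pay = $2,137.75 − $825.86 = $1,311.89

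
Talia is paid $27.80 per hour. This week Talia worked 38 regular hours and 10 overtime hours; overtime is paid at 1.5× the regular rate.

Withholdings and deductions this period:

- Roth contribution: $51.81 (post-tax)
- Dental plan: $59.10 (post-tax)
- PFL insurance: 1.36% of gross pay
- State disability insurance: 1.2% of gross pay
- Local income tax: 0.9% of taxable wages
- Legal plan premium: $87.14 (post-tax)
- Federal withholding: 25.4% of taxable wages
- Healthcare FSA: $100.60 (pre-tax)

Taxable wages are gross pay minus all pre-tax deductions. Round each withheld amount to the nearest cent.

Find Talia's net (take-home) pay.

$775.98

Regular pay: 38 × $27.80 = $1,056.40
Overtime pay: 10 × $27.80 × 1.5 = $417.00
Gross pay = $1,056.40 + $417.00 = $1,473.40
Healthcare FSA: $100.60
Taxable wages = $1,473.40 − $100.60 = $1,372.80
Federal withholding: $1,372.80 × 0.254 = $348.69
Local income tax: $1,372.80 × 0.009 = $12.36
PFL insurance: $1,473.40 × 0.0136 = $20.04
State disability insurance: $1,473.40 × 0.012 = $17.68
Roth contribution: $51.81
Dental plan: $59.10
Legal plan premium: $87.14
Total deductions = $100.60 + $348.69 + $12.36 + $20.04 + $17.68 + $51.81 + $59.10 + $87.14 = $697.42
Net pay = $1,473.40 − $697.42 = $775.98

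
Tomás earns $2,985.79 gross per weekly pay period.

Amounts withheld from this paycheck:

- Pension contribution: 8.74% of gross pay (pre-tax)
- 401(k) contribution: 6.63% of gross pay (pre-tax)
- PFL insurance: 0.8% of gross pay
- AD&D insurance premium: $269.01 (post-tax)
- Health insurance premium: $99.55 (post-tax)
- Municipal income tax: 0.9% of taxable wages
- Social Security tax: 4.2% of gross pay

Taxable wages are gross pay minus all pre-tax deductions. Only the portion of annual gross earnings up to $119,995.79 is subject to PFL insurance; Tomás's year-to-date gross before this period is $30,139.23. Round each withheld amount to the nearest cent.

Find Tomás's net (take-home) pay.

Pension contribution: $2,985.79 × 0.0874 = $260.96
401(k) contribution: $2,985.79 × 0.0663 = $197.96
Pre-tax total = $260.96 + $197.96 = $458.92
Taxable wages = $2,985.79 − $458.92 = $2,526.87
Municipal income tax: $2,526.87 × 0.009 = $22.74
PFL insurance: cap not yet reached, full $2,985.79 is subject → $2,985.79 × 0.008 = $23.89
Social Security tax: $2,985.79 × 0.042 = $125.40
AD&D insurance premium: $269.01
Health insurance premium: $99.55
Total deductions = $260.96 + $197.96 + $22.74 + $23.89 + $125.40 + $269.01 + $99.55 = $999.51
Net pay = $2,985.79 − $999.51 = $1,986.28

$1,986.28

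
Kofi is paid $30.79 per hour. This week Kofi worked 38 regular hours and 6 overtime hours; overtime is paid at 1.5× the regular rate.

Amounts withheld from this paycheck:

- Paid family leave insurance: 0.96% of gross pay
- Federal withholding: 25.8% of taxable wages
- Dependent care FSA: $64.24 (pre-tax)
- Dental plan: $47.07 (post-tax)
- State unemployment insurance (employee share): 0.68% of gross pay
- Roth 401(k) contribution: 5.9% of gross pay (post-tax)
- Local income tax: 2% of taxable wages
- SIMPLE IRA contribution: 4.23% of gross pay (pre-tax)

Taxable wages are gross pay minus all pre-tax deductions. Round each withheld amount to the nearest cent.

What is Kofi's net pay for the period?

$798.08

Regular pay: 38 × $30.79 = $1,170.02
Overtime pay: 6 × $30.79 × 1.5 = $277.11
Gross pay = $1,170.02 + $277.11 = $1,447.13
SIMPLE IRA contribution: $1,447.13 × 0.0423 = $61.21
Dependent care FSA: $64.24
Pre-tax total = $61.21 + $64.24 = $125.45
Taxable wages = $1,447.13 − $125.45 = $1,321.68
Federal withholding: $1,321.68 × 0.258 = $340.99
Local income tax: $1,321.68 × 0.02 = $26.43
State unemployment insurance (employee share): $1,447.13 × 0.0068 = $9.84
Paid family leave insurance: $1,447.13 × 0.0096 = $13.89
Dental plan: $47.07
Roth 401(k) contribution: $1,447.13 × 0.059 = $85.38
Total deductions = $61.21 + $64.24 + $340.99 + $26.43 + $9.84 + $13.89 + $47.07 + $85.38 = $649.05
Net pay = $1,447.13 − $649.05 = $798.08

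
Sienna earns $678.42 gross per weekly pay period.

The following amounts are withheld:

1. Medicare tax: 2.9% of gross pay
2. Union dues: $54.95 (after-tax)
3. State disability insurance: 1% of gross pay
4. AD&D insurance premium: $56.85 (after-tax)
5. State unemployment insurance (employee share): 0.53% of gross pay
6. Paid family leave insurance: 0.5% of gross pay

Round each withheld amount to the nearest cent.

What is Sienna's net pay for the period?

$533.18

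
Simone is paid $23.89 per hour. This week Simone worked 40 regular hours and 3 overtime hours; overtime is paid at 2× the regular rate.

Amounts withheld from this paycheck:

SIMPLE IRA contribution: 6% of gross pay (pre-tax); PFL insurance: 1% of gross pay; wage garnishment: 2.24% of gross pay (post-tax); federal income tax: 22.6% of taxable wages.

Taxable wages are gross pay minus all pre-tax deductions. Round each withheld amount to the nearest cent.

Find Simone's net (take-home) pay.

$763.93

Regular pay: 40 × $23.89 = $955.60
Overtime pay: 3 × $23.89 × 2 = $143.34
Gross pay = $955.60 + $143.34 = $1098.94
SIMPLE IRA contribution: $1098.94 × 0.06 = $65.94
Taxable wages = $1098.94 − $65.94 = $1033.00
Federal income tax: $1033.00 × 0.226 = $233.46
PFL insurance: $1098.94 × 0.01 = $10.99
Wage garnishment: $1098.94 × 0.0224 = $24.62
Total deductions = $65.94 + $233.46 + $10.99 + $24.62 = $335.01
Net pay = $1098.94 − $335.01 = $763.93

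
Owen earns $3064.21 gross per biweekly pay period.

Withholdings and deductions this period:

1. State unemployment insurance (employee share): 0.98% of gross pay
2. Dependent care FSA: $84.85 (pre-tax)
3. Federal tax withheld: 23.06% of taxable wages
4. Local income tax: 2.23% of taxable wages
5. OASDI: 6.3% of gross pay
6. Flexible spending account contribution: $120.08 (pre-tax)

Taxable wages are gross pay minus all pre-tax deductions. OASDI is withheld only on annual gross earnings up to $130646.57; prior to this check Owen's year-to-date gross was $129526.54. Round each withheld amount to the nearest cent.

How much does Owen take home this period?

$2035.58

Flexible spending account contribution: $120.08
Dependent care FSA: $84.85
Pre-tax total = $120.08 + $84.85 = $204.93
Taxable wages = $3064.21 − $204.93 = $2859.28
Federal tax withheld: $2859.28 × 0.2306 = $659.35
Local income tax: $2859.28 × 0.0223 = $63.76
State unemployment insurance (employee share): $3064.21 × 0.0098 = $30.03
OASDI: only $130646.57 − $129526.54 = $1120.03 of this check is subject → $1120.03 × 0.063 = $70.56
Total deductions = $120.08 + $84.85 + $659.35 + $63.76 + $30.03 + $70.56 = $1028.63
Net pay = $3064.21 − $1028.63 = $2035.58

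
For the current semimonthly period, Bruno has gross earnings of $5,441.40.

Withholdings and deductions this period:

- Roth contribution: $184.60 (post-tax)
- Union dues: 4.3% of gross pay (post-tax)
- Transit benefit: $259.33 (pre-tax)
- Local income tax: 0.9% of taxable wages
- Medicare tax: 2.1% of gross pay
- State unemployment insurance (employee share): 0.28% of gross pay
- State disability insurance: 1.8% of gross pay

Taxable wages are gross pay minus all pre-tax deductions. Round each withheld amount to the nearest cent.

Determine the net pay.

Transit benefit: $259.33
Taxable wages = $5,441.40 − $259.33 = $5,182.07
Local income tax: $5,182.07 × 0.009 = $46.64
State disability insurance: $5,441.40 × 0.018 = $97.95
State unemployment insurance (employee share): $5,441.40 × 0.0028 = $15.24
Medicare tax: $5,441.40 × 0.021 = $114.27
Union dues: $5,441.40 × 0.043 = $233.98
Roth contribution: $184.60
Total deductions = $259.33 + $46.64 + $97.95 + $15.24 + $114.27 + $233.98 + $184.60 = $952.01
Net pay = $5,441.40 − $952.01 = $4,489.39

$4,489.39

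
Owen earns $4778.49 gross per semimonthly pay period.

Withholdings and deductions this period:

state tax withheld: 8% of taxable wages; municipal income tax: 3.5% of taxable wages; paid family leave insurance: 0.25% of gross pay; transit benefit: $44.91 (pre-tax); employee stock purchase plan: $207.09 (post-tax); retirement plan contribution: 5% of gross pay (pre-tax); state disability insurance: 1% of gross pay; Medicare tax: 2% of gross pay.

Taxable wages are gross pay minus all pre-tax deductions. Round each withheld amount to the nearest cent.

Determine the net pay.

Retirement plan contribution: $4778.49 × 0.05 = $238.92
Transit benefit: $44.91
Pre-tax total = $238.92 + $44.91 = $283.83
Taxable wages = $4778.49 − $283.83 = $4494.66
State tax withheld: $4494.66 × 0.08 = $359.57
Municipal income tax: $4494.66 × 0.035 = $157.31
Medicare tax: $4778.49 × 0.02 = $95.57
State disability insurance: $4778.49 × 0.01 = $47.78
Paid family leave insurance: $4778.49 × 0.0025 = $11.95
Employee stock purchase plan: $207.09
Total deductions = $238.92 + $44.91 + $359.57 + $157.31 + $95.57 + $47.78 + $11.95 + $207.09 = $1163.10
Net pay = $4778.49 − $1163.10 = $3615.39

$3615.39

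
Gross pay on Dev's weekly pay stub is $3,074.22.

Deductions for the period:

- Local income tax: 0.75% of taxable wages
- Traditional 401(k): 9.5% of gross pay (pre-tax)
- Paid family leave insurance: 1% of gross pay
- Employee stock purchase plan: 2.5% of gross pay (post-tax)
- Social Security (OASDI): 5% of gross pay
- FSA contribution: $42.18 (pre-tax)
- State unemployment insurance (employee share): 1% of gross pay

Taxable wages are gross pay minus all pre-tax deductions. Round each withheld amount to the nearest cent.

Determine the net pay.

$2,427.39

Traditional 401(k): $3,074.22 × 0.095 = $292.05
FSA contribution: $42.18
Pre-tax total = $292.05 + $42.18 = $334.23
Taxable wages = $3,074.22 − $334.23 = $2,739.99
Local income tax: $2,739.99 × 0.0075 = $20.55
State unemployment insurance (employee share): $3,074.22 × 0.01 = $30.74
Social Security (OASDI): $3,074.22 × 0.05 = $153.71
Paid family leave insurance: $3,074.22 × 0.01 = $30.74
Employee stock purchase plan: $3,074.22 × 0.025 = $76.86
Total deductions = $292.05 + $42.18 + $20.55 + $30.74 + $153.71 + $30.74 + $76.86 = $646.83
Net pay = $3,074.22 − $646.83 = $2,427.39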